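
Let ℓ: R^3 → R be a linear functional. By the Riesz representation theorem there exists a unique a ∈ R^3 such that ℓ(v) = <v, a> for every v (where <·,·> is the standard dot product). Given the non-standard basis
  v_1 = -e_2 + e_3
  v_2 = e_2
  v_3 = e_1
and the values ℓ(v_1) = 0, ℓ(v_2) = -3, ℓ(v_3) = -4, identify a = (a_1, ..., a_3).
a = (-4, -3, -3)

Write a = (a_1, ..., a_3) in the standard basis. For each basis vector v_i, ℓ(v_i) = <v_i, a> is a linear equation in the a_j's. Collect the n equations into a matrix system V a = ℓ, where row i of V is v_i (expressed in the standard basis). Since V is invertible (lower-triangular with 1s on the diagonal, up to permutation), solve by back-substitution:
  V =
[[0, -1, 1],
 [0, 1, 0],
 [1, 0, 0]]
  V a = (0, -3, -4)
Solving gives a = (-4, -3, -3).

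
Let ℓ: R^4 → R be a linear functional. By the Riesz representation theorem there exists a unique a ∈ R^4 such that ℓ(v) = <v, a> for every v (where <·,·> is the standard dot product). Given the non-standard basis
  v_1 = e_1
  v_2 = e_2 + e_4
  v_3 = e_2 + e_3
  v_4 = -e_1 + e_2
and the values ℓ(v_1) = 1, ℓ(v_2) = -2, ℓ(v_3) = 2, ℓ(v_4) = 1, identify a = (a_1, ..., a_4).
a = (1, 2, 0, -4)

Write a = (a_1, ..., a_4) in the standard basis. For each basis vector v_i, ℓ(v_i) = <v_i, a> is a linear equation in the a_j's. Collect the n equations into a matrix system V a = ℓ, where row i of V is v_i (expressed in the standard basis). Since V is invertible (lower-triangular with 1s on the diagonal, up to permutation), solve by back-substitution:
  V =
[[1, 0, 0, 0],
 [0, 1, 0, 1],
 [0, 1, 1, 0],
 [-1, 1, 0, 0]]
  V a = (1, -2, 2, 1)
Solving gives a = (1, 2, 0, -4).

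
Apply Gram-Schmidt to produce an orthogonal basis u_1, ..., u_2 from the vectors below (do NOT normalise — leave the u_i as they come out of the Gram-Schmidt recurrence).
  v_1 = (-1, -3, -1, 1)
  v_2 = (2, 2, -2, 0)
Orthogonal basis:
  u_1 = (-1, -3, -1, 1)
  u_2 = (3/2, 1/2, -5/2, 1/2)

Apply the Gram-Schmidt recurrence
  u_1 = v_1
  u_i = v_i − Σ_{j<i} ((v_i · u_j) / (u_j · u_j)) · u_j.

Step by step this gives:
  u_1 = (-1, -3, -1, 1)
  u_2 = (3/2, 1/2, -5/2, 1/2)

Orthogonality check:
  u_2 · u_1 = 0 (should be 0)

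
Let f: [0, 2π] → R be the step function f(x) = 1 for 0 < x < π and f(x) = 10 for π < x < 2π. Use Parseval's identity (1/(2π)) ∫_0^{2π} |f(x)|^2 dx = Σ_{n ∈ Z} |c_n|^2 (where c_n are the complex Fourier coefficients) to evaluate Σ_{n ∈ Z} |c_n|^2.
Σ |c_n|^2 = 101/2

Parseval equates the L^2 energy of f (normalised by 1/(2π)) with the ℓ^2 sum of its Fourier coefficients: (1/(2π)) ∫_0^{2π} |f|^2 = Σ |c_n|^2.
Compute the left side: (1/(2π)) [∫_0^π 1^2 dx + ∫_π^{2π} 10^2 dx] = (1/(2π)) · (1π + 100π) = (1 + 100)/2 = 101/2.
So Σ_{n ∈ Z} |c_n|^2 = 101/2.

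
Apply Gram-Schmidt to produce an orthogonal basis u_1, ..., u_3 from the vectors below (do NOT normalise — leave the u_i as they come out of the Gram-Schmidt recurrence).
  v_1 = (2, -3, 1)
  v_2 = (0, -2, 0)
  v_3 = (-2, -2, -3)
Orthogonal basis:
  u_1 = (2, -3, 1)
  u_2 = (-6/7, -5/7, -3/7)
  u_3 = (4/5, 0, -8/5)

Apply the Gram-Schmidt recurrence
  u_1 = v_1
  u_i = v_i − Σ_{j<i} ((v_i · u_j) / (u_j · u_j)) · u_j.

Step by step this gives:
  u_1 = (2, -3, 1)
  u_2 = (-6/7, -5/7, -3/7)
  u_3 = (4/5, 0, -8/5)

Orthogonality check:
  u_2 · u_1 = 0 (should be 0)
  u_3 · u_1 = 0 (should be 0)
  u_3 · u_2 = 0 (should be 0)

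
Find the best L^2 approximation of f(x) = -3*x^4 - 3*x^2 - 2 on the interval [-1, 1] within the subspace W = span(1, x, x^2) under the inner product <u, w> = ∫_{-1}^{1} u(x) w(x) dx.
g(x) = -39*x^2/7 - 61/35

The best approximation g ∈ W is the orthogonal projection of f onto W. Writing g = a_0 + a_1 x + a_2 x^2, the coefficients solve the normal equations G · a = b where
  G_{ij} = <φ_i, φ_j> and b_i = <f, φ_i>, with φ_0 = 1, φ_1 = x, φ_2 = x^2.
G =
  [2, 0, 2/3]
  [0, 2/3, 0]
  [2/3, 0, 2/5],
b = (-36/5, 0, -356/105).
Solving gives a_0 = -61/35, a_1 = 0, a_2 = -39/7, so
  g(x) = -39*x^2/7 - 61/35.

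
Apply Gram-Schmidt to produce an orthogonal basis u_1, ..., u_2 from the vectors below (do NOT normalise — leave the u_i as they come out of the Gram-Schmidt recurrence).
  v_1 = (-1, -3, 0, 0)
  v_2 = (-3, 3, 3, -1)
Orthogonal basis:
  u_1 = (-1, -3, 0, 0)
  u_2 = (-18/5, 6/5, 3, -1)

Apply the Gram-Schmidt recurrence
  u_1 = v_1
  u_i = v_i − Σ_{j<i} ((v_i · u_j) / (u_j · u_j)) · u_j.

Step by step this gives:
  u_1 = (-1, -3, 0, 0)
  u_2 = (-18/5, 6/5, 3, -1)

Orthogonality check:
  u_2 · u_1 = 0 (should be 0)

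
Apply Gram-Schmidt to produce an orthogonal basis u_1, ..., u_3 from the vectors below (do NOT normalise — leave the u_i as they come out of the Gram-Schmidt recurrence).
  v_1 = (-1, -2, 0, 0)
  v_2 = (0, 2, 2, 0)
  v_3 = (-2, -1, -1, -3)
Orthogonal basis:
  u_1 = (-1, -2, 0, 0)
  u_2 = (-4/5, 2/5, 2, 0)
  u_3 = (-4/3, 2/3, -2/3, -3)

Apply the Gram-Schmidt recurrence
  u_1 = v_1
  u_i = v_i − Σ_{j<i} ((v_i · u_j) / (u_j · u_j)) · u_j.

Step by step this gives:
  u_1 = (-1, -2, 0, 0)
  u_2 = (-4/5, 2/5, 2, 0)
  u_3 = (-4/3, 2/3, -2/3, -3)

Orthogonality check:
  u_2 · u_1 = 0 (should be 0)
  u_3 · u_1 = 0 (should be 0)
  u_3 · u_2 = 0 (should be 0)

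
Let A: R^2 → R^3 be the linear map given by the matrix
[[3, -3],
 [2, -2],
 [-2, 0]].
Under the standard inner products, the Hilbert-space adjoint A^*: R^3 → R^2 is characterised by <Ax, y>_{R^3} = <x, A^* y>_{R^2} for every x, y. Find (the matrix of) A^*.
A^* = A^T =
[[3, 2, -2],
 [-3, -2, 0]]

For real matrices with standard dot products, the defining identity <Ax, y> = <x, A^* y> gives (Ax)^T y = x^T (A^*) y, i.e. x^T A^T y = x^T (A^*) y. Since this holds for all x, y, we must have A^* = A^T. Therefore
A^* =
[[3, 2, -2],
 [-3, -2, 0]].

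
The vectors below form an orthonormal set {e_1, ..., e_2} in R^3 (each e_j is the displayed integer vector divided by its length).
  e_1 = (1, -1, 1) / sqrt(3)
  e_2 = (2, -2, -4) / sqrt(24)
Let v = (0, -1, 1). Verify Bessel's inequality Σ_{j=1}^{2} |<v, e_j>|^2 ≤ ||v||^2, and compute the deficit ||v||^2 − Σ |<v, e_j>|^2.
Σ |<v, e_j>|^2 = 3/2; ||v||^2 = 2; deficit = 1/2

Write each e_j = u_j / sqrt(<u_j, u_j>) where u_j is the displayed integer vector. Then <v, e_j> = <v, u_j> / sqrt(<u_j, u_j>), so |<v, e_j>|^2 = <v, u_j>^2 / <u_j, u_j>.
Coefficients: <v, e_1> = 2/sqrt(3), <v, e_2> = -2/sqrt(24).
Square and sum: Σ |<v, e_j>|^2 = 3/2.
Compute ||v||^2 = v·v = 2.
Deficit = 2 − 3/2 = 1/2 ≥ 0, confirming Bessel's inequality. (The deficit equals ||v − Σ <v,e_j> e_j||^2, the squared distance from v to span{e_j}.)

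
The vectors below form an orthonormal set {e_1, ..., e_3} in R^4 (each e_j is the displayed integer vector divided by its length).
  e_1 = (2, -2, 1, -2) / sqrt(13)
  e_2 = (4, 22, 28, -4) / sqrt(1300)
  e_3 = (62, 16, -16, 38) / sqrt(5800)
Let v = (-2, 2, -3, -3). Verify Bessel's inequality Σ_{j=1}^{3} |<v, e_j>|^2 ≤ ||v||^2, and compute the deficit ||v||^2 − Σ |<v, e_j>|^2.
Σ |<v, e_j>|^2 = 419/58; ||v||^2 = 26; deficit = 1089/58

Write each e_j = u_j / sqrt(<u_j, u_j>) where u_j is the displayed integer vector. Then <v, e_j> = <v, u_j> / sqrt(<u_j, u_j>), so |<v, e_j>|^2 = <v, u_j>^2 / <u_j, u_j>.
Coefficients: <v, e_1> = -5/sqrt(13), <v, e_2> = -36/sqrt(1300), <v, e_3> = -158/sqrt(5800).
Square and sum: Σ |<v, e_j>|^2 = 419/58.
Compute ||v||^2 = v·v = 26.
Deficit = 26 − 419/58 = 1089/58 ≥ 0, confirming Bessel's inequality. (The deficit equals ||v − Σ <v,e_j> e_j||^2, the squared distance from v to span{e_j}.)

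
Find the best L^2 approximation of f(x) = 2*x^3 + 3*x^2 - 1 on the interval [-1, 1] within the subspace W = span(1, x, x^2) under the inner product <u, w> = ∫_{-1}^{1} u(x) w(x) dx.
g(x) = 3*x^2 + 6*x/5 - 1

The best approximation g ∈ W is the orthogonal projection of f onto W. Writing g = a_0 + a_1 x + a_2 x^2, the coefficients solve the normal equations G · a = b where
  G_{ij} = <φ_i, φ_j> and b_i = <f, φ_i>, with φ_0 = 1, φ_1 = x, φ_2 = x^2.
G =
  [2, 0, 2/3]
  [0, 2/3, 0]
  [2/3, 0, 2/5],
b = (0, 4/5, 8/15).
Solving gives a_0 = -1, a_1 = 6/5, a_2 = 3, so
  g(x) = 3*x^2 + 6*x/5 - 1.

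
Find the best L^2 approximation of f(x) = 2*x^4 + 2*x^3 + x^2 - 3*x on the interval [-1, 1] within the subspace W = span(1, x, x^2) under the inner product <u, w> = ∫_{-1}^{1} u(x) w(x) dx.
g(x) = 19*x^2/7 - 9*x/5 - 6/35

The best approximation g ∈ W is the orthogonal projection of f onto W. Writing g = a_0 + a_1 x + a_2 x^2, the coefficients solve the normal equations G · a = b where
  G_{ij} = <φ_i, φ_j> and b_i = <f, φ_i>, with φ_0 = 1, φ_1 = x, φ_2 = x^2.
G =
  [2, 0, 2/3]
  [0, 2/3, 0]
  [2/3, 0, 2/5],
b = (22/15, -6/5, 34/35).
Solving gives a_0 = -6/35, a_1 = -9/5, a_2 = 19/7, so
  g(x) = 19*x^2/7 - 9*x/5 - 6/35.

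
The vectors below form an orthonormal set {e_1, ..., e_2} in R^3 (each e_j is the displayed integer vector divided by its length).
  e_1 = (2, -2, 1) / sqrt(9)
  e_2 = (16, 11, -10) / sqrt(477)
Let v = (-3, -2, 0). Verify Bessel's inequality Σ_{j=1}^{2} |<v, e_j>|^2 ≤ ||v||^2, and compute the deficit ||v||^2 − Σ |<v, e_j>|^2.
Σ |<v, e_j>|^2 = 568/53; ||v||^2 = 13; deficit = 121/53

Write each e_j = u_j / sqrt(<u_j, u_j>) where u_j is the displayed integer vector. Then <v, e_j> = <v, u_j> / sqrt(<u_j, u_j>), so |<v, e_j>|^2 = <v, u_j>^2 / <u_j, u_j>.
Coefficients: <v, e_1> = -2/sqrt(9), <v, e_2> = -70/sqrt(477).
Square and sum: Σ |<v, e_j>|^2 = 568/53.
Compute ||v||^2 = v·v = 13.
Deficit = 13 − 568/53 = 121/53 ≥ 0, confirming Bessel's inequality. (The deficit equals ||v − Σ <v,e_j> e_j||^2, the squared distance from v to span{e_j}.)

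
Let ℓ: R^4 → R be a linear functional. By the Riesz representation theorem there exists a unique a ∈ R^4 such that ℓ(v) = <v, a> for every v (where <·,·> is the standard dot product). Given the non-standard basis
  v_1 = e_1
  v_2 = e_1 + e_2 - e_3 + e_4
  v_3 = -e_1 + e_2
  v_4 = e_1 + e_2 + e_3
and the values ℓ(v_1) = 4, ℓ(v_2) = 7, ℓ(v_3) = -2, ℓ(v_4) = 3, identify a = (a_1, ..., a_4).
a = (4, 2, -3, -2)

Write a = (a_1, ..., a_4) in the standard basis. For each basis vector v_i, ℓ(v_i) = <v_i, a> is a linear equation in the a_j's. Collect the n equations into a matrix system V a = ℓ, where row i of V is v_i (expressed in the standard basis). Since V is invertible (lower-triangular with 1s on the diagonal, up to permutation), solve by back-substitution:
  V =
[[1, 0, 0, 0],
 [1, 1, -1, 1],
 [-1, 1, 0, 0],
 [1, 1, 1, 0]]
  V a = (4, 7, -2, 3)
Solving gives a = (4, 2, -3, -2).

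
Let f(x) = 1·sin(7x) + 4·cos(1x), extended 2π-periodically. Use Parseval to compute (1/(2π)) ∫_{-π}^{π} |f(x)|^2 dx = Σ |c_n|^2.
Σ |c_n|^2 = 17/2

Expand |f|^2 and use orthogonality of {sin(nx), cos(mx)} on [-π, π]:
  ∫_{-π}^{π} sin(nx)^2 dx = π, ∫ cos(mx)^2 dx = π, and cross terms integrate to 0.
So ∫_{-π}^{π} f(x)^2 dx = 1^2 · π + 4^2 · π = (1 + 16)π.
Divide by 2π: (1 + 16)/2 = 17/2.
By Parseval, this equals Σ |c_n|^2.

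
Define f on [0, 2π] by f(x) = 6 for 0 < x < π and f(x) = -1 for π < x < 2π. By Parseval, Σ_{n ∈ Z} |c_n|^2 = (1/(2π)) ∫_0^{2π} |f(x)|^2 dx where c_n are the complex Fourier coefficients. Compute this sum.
Σ |c_n|^2 = 37/2

Parseval equates the L^2 energy of f (normalised by 1/(2π)) with the ℓ^2 sum of its Fourier coefficients: (1/(2π)) ∫_0^{2π} |f|^2 = Σ |c_n|^2.
Compute the left side: (1/(2π)) [∫_0^π 6^2 dx + ∫_π^{2π} (-1)^2 dx] = (1/(2π)) · (36π + 1π) = (36 + 1)/2 = 37/2.
So Σ_{n ∈ Z} |c_n|^2 = 37/2.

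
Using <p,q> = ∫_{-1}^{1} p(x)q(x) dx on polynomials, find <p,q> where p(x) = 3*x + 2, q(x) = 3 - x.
<p,q> = 10

Expand the product: p(x)·q(x) = -3*x^2 + 7*x + 6.
∫_{-1}^{1} of each monomial x^k gives [2/(k+1) if k even, 0 if k odd]. Integrating term-by-term (or equivalently evaluating the antiderivative F(x) = -x^3 + 7*x^2/2 + 6*x at the endpoints):
  F(1) − F(−1) = 17/2 − (-3/2) = 10.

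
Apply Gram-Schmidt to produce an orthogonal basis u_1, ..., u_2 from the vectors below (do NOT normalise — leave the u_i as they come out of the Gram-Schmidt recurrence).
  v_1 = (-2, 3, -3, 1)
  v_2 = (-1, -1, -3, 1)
Orthogonal basis:
  u_1 = (-2, 3, -3, 1)
  u_2 = (-5/23, -50/23, -42/23, 14/23)

Apply the Gram-Schmidt recurrence
  u_1 = v_1
  u_i = v_i − Σ_{j<i} ((v_i · u_j) / (u_j · u_j)) · u_j.

Step by step this gives:
  u_1 = (-2, 3, -3, 1)
  u_2 = (-5/23, -50/23, -42/23, 14/23)

Orthogonality check:
  u_2 · u_1 = 0 (should be 0)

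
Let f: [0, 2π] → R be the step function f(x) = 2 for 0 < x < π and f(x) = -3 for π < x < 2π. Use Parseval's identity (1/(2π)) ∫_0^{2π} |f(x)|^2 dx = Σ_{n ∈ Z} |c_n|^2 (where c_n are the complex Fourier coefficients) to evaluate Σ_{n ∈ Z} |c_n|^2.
Σ |c_n|^2 = 13/2

Parseval equates the L^2 energy of f (normalised by 1/(2π)) with the ℓ^2 sum of its Fourier coefficients: (1/(2π)) ∫_0^{2π} |f|^2 = Σ |c_n|^2.
Compute the left side: (1/(2π)) [∫_0^π 2^2 dx + ∫_π^{2π} (-3)^2 dx] = (1/(2π)) · (4π + 9π) = (4 + 9)/2 = 13/2.
So Σ_{n ∈ Z} |c_n|^2 = 13/2.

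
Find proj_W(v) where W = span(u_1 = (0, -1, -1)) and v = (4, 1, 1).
proj_W(v) = (0, 1, 1)

Set up U = [u_1 | ... | u_1] ∈ R^(3×1). The projector onto W = col(U) is P = U (U^T U)^(-1) U^T.
Compute U^T U =
  [2],
and U^T v = (-2).
Solve U^T U · c = U^T v for the coefficients: c = (-1). The projection is proj_W(v) = U c.
Check: (v - proj_W(v)) · u_1 = 0  (should be 0).
Result: proj_W(v) = (0, 1, 1).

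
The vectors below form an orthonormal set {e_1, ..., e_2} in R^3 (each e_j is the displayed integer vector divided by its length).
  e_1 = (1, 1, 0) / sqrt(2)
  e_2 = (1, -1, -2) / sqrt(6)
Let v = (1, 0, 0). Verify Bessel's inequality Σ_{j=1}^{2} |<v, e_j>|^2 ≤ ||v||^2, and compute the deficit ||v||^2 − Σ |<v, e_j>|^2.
Σ |<v, e_j>|^2 = 2/3; ||v||^2 = 1; deficit = 1/3

Write each e_j = u_j / sqrt(<u_j, u_j>) where u_j is the displayed integer vector. Then <v, e_j> = <v, u_j> / sqrt(<u_j, u_j>), so |<v, e_j>|^2 = <v, u_j>^2 / <u_j, u_j>.
Coefficients: <v, e_1> = 1/sqrt(2), <v, e_2> = 1/sqrt(6).
Square and sum: Σ |<v, e_j>|^2 = 2/3.
Compute ||v||^2 = v·v = 1.
Deficit = 1 − 2/3 = 1/3 ≥ 0, confirming Bessel's inequality. (The deficit equals ||v − Σ <v,e_j> e_j||^2, the squared distance from v to span{e_j}.)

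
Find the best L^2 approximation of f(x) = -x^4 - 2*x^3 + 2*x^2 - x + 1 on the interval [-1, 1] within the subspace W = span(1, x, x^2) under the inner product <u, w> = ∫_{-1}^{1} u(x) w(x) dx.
g(x) = 8*x^2/7 - 11*x/5 + 38/35

The best approximation g ∈ W is the orthogonal projection of f onto W. Writing g = a_0 + a_1 x + a_2 x^2, the coefficients solve the normal equations G · a = b where
  G_{ij} = <φ_i, φ_j> and b_i = <f, φ_i>, with φ_0 = 1, φ_1 = x, φ_2 = x^2.
G =
  [2, 0, 2/3]
  [0, 2/3, 0]
  [2/3, 0, 2/5],
b = (44/15, -22/15, 124/105).
Solving gives a_0 = 38/35, a_1 = -11/5, a_2 = 8/7, so
  g(x) = 8*x^2/7 - 11*x/5 + 38/35.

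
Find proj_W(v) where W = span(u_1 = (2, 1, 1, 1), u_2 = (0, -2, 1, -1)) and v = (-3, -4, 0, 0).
proj_W(v) = (-44/19, -58/19, -4/19, -40/19)

Set up U = [u_1 | ... | u_2] ∈ R^(4×2). The projector onto W = col(U) is P = U (U^T U)^(-1) U^T.
Compute U^T U =
  [7, -2]
  [-2, 6],
and U^T v = (-10, 8).
Solve U^T U · c = U^T v for the coefficients: c = (-22/19, 18/19). The projection is proj_W(v) = U c.
Check: (v - proj_W(v)) · u_1 = 0  (should be 0).
Check: (v - proj_W(v)) · u_2 = 0  (should be 0).
Result: proj_W(v) = (-44/19, -58/19, -4/19, -40/19).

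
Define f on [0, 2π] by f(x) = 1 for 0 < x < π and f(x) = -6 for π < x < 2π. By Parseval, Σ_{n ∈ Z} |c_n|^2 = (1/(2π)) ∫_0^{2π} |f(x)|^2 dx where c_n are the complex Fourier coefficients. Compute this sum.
Σ |c_n|^2 = 37/2

Parseval equates the L^2 energy of f (normalised by 1/(2π)) with the ℓ^2 sum of its Fourier coefficients: (1/(2π)) ∫_0^{2π} |f|^2 = Σ |c_n|^2.
Compute the left side: (1/(2π)) [∫_0^π 1^2 dx + ∫_π^{2π} (-6)^2 dx] = (1/(2π)) · (1π + 36π) = (1 + 36)/2 = 37/2.
So Σ_{n ∈ Z} |c_n|^2 = 37/2.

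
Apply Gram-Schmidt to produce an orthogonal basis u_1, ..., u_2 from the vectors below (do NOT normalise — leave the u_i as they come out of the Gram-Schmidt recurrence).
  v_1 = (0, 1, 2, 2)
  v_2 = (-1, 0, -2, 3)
Orthogonal basis:
  u_1 = (0, 1, 2, 2)
  u_2 = (-1, -2/9, -22/9, 23/9)

Apply the Gram-Schmidt recurrence
  u_1 = v_1
  u_i = v_i − Σ_{j<i} ((v_i · u_j) / (u_j · u_j)) · u_j.

Step by step this gives:
  u_1 = (0, 1, 2, 2)
  u_2 = (-1, -2/9, -22/9, 23/9)

Orthogonality check:
  u_2 · u_1 = 0 (should be 0)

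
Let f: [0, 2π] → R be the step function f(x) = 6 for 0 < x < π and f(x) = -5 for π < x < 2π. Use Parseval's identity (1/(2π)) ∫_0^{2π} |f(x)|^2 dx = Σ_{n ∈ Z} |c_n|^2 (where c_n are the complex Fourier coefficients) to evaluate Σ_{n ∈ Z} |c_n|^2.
Σ |c_n|^2 = 61/2

Parseval equates the L^2 energy of f (normalised by 1/(2π)) with the ℓ^2 sum of its Fourier coefficients: (1/(2π)) ∫_0^{2π} |f|^2 = Σ |c_n|^2.
Compute the left side: (1/(2π)) [∫_0^π 6^2 dx + ∫_π^{2π} (-5)^2 dx] = (1/(2π)) · (36π + 25π) = (36 + 25)/2 = 61/2.
So Σ_{n ∈ Z} |c_n|^2 = 61/2.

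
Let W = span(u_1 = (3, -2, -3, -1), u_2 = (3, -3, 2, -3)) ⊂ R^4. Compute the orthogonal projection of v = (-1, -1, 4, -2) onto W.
proj_W(v) = (-165/569, -344/569, 2435/569, -853/569)

Set up U = [u_1 | ... | u_2] ∈ R^(4×2). The projector onto W = col(U) is P = U (U^T U)^(-1) U^T.
Compute U^T U =
  [23, 12]
  [12, 31],
and U^T v = (-11, 14).
Solve U^T U · c = U^T v for the coefficients: c = (-509/569, 454/569). The projection is proj_W(v) = U c.
Check: (v - proj_W(v)) · u_1 = 0  (should be 0).
Check: (v - proj_W(v)) · u_2 = 0  (should be 0).
Result: proj_W(v) = (-165/569, -344/569, 2435/569, -853/569).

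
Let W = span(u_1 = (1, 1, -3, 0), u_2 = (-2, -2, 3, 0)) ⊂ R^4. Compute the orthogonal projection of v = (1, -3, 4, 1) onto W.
proj_W(v) = (-1, -1, 4, 0)

Set up U = [u_1 | ... | u_2] ∈ R^(4×2). The projector onto W = col(U) is P = U (U^T U)^(-1) U^T.
Compute U^T U =
  [11, -13]
  [-13, 17],
and U^T v = (-14, 16).
Solve U^T U · c = U^T v for the coefficients: c = (-5/3, -1/3). The projection is proj_W(v) = U c.
Check: (v - proj_W(v)) · u_1 = 0  (should be 0).
Check: (v - proj_W(v)) · u_2 = 0  (should be 0).
Result: proj_W(v) = (-1, -1, 4, 0).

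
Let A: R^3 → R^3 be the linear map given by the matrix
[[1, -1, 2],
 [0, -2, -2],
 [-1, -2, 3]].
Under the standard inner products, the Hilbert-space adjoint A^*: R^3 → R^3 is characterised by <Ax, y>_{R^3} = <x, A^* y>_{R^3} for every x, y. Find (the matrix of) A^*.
A^* = A^T =
[[1, 0, -1],
 [-1, -2, -2],
 [2, -2, 3]]

For real matrices with standard dot products, the defining identity <Ax, y> = <x, A^* y> gives (Ax)^T y = x^T (A^*) y, i.e. x^T A^T y = x^T (A^*) y. Since this holds for all x, y, we must have A^* = A^T. Therefore
A^* =
[[1, 0, -1],
 [-1, -2, -2],
 [2, -2, 3]].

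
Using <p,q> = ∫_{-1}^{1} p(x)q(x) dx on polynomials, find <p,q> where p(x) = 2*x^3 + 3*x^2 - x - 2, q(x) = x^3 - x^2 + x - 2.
<p,q> = 466/105

Expand the product: p(x)·q(x) = 2*x^6 + x^5 - 2*x^4 - 2*x^3 - 5*x^2 + 4.
∫_{-1}^{1} of each monomial x^k gives [2/(k+1) if k even, 0 if k odd]. Integrating term-by-term (or equivalently evaluating the antiderivative F(x) = 2*x^7/7 + x^6/6 - 2*x^5/5 - x^4/2 - 5*x^3/3 + 4*x at the endpoints):
  F(1) − F(−1) = 66/35 − (-268/105) = 466/105.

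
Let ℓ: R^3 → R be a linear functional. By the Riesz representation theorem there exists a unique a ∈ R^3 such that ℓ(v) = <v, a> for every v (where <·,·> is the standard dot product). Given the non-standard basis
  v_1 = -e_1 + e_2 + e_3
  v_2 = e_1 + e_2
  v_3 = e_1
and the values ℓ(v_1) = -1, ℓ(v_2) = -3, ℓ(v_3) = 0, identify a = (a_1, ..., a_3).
a = (0, -3, 2)

Write a = (a_1, ..., a_3) in the standard basis. For each basis vector v_i, ℓ(v_i) = <v_i, a> is a linear equation in the a_j's. Collect the n equations into a matrix system V a = ℓ, where row i of V is v_i (expressed in the standard basis). Since V is invertible (lower-triangular with 1s on the diagonal, up to permutation), solve by back-substitution:
  V =
[[-1, 1, 1],
 [1, 1, 0],
 [1, 0, 0]]
  V a = (-1, -3, 0)
Solving gives a = (0, -3, 2).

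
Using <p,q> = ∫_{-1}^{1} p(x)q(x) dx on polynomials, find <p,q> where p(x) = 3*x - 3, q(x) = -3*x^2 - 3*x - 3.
<p,q> = 18

Expand the product: p(x)·q(x) = 9 - 9*x^3.
∫_{-1}^{1} of each monomial x^k gives [2/(k+1) if k even, 0 if k odd]. Integrating term-by-term (or equivalently evaluating the antiderivative F(x) = -9*x^4/4 + 9*x at the endpoints):
  F(1) − F(−1) = 27/4 − (-45/4) = 18.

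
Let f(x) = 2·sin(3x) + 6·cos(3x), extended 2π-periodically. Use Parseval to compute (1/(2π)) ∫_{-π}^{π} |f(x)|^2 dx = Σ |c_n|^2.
Σ |c_n|^2 = 20

Expand |f|^2 and use orthogonality of {sin(nx), cos(mx)} on [-π, π]:
  ∫_{-π}^{π} sin(nx)^2 dx = π, ∫ cos(mx)^2 dx = π, and cross terms integrate to 0.
So ∫_{-π}^{π} f(x)^2 dx = 2^2 · π + 6^2 · π = (4 + 36)π.
Divide by 2π: (4 + 36)/2 = 20.
By Parseval, this equals Σ |c_n|^2.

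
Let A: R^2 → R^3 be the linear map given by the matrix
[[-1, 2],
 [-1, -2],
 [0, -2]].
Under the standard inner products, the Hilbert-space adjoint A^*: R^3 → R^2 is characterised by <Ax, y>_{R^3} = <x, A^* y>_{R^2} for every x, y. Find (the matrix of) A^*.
A^* = A^T =
[[-1, -1, 0],
 [2, -2, -2]]

For real matrices with standard dot products, the defining identity <Ax, y> = <x, A^* y> gives (Ax)^T y = x^T (A^*) y, i.e. x^T A^T y = x^T (A^*) y. Since this holds for all x, y, we must have A^* = A^T. Therefore
A^* =
[[-1, -1, 0],
 [2, -2, -2]].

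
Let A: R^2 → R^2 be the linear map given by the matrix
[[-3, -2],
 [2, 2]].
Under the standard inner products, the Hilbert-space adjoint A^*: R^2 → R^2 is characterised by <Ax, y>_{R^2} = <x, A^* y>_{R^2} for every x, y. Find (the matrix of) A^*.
A^* = A^T =
[[-3, 2],
 [-2, 2]]

For real matrices with standard dot products, the defining identity <Ax, y> = <x, A^* y> gives (Ax)^T y = x^T (A^*) y, i.e. x^T A^T y = x^T (A^*) y. Since this holds for all x, y, we must have A^* = A^T. Therefore
A^* =
[[-3, 2],
 [-2, 2]].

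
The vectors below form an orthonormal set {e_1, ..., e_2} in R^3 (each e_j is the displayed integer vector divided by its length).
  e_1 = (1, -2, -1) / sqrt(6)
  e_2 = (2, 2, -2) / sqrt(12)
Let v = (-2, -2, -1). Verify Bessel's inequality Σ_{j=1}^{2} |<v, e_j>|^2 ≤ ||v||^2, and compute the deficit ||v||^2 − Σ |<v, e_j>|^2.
Σ |<v, e_j>|^2 = 9/2; ||v||^2 = 9; deficit = 9/2

Write each e_j = u_j / sqrt(<u_j, u_j>) where u_j is the displayed integer vector. Then <v, e_j> = <v, u_j> / sqrt(<u_j, u_j>), so |<v, e_j>|^2 = <v, u_j>^2 / <u_j, u_j>.
Coefficients: <v, e_1> = 3/sqrt(6), <v, e_2> = -6/sqrt(12).
Square and sum: Σ |<v, e_j>|^2 = 9/2.
Compute ||v||^2 = v·v = 9.
Deficit = 9 − 9/2 = 9/2 ≥ 0, confirming Bessel's inequality. (The deficit equals ||v − Σ <v,e_j> e_j||^2, the squared distance from v to span{e_j}.)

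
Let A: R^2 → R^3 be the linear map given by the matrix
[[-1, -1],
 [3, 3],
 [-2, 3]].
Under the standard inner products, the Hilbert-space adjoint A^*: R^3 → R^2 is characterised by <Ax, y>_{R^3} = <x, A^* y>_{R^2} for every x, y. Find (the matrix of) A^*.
A^* = A^T =
[[-1, 3, -2],
 [-1, 3, 3]]

For real matrices with standard dot products, the defining identity <Ax, y> = <x, A^* y> gives (Ax)^T y = x^T (A^*) y, i.e. x^T A^T y = x^T (A^*) y. Since this holds for all x, y, we must have A^* = A^T. Therefore
A^* =
[[-1, 3, -2],
 [-1, 3, 3]].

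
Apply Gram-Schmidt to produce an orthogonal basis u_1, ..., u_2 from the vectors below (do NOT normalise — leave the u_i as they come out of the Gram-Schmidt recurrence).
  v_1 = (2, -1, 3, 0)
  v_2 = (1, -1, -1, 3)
Orthogonal basis:
  u_1 = (2, -1, 3, 0)
  u_2 = (1, -1, -1, 3)

Apply the Gram-Schmidt recurrence
  u_1 = v_1
  u_i = v_i − Σ_{j<i} ((v_i · u_j) / (u_j · u_j)) · u_j.

Step by step this gives:
  u_1 = (2, -1, 3, 0)
  u_2 = (1, -1, -1, 3)

Orthogonality check:
  u_2 · u_1 = 0 (should be 0)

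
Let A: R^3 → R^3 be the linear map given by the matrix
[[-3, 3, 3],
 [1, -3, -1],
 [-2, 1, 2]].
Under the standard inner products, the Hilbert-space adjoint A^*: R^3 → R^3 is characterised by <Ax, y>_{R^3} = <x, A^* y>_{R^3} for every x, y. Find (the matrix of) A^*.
A^* = A^T =
[[-3, 1, -2],
 [3, -3, 1],
 [3, -1, 2]]

For real matrices with standard dot products, the defining identity <Ax, y> = <x, A^* y> gives (Ax)^T y = x^T (A^*) y, i.e. x^T A^T y = x^T (A^*) y. Since this holds for all x, y, we must have A^* = A^T. Therefore
A^* =
[[-3, 1, -2],
 [3, -3, 1],
 [3, -1, 2]].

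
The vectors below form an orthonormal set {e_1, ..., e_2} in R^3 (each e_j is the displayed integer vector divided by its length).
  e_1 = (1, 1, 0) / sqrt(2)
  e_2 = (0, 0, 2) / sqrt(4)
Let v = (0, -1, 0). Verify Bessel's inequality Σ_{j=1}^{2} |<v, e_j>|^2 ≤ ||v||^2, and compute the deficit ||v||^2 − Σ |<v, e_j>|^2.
Σ |<v, e_j>|^2 = 1/2; ||v||^2 = 1; deficit = 1/2

Write each e_j = u_j / sqrt(<u_j, u_j>) where u_j is the displayed integer vector. Then <v, e_j> = <v, u_j> / sqrt(<u_j, u_j>), so |<v, e_j>|^2 = <v, u_j>^2 / <u_j, u_j>.
Coefficients: <v, e_1> = -1/sqrt(2), <v, e_2> = 0/sqrt(4).
Square and sum: Σ |<v, e_j>|^2 = 1/2.
Compute ||v||^2 = v·v = 1.
Deficit = 1 − 1/2 = 1/2 ≥ 0, confirming Bessel's inequality. (The deficit equals ||v − Σ <v,e_j> e_j||^2, the squared distance from v to span{e_j}.)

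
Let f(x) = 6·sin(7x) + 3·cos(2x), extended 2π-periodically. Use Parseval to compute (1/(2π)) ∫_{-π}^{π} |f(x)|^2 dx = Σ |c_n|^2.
Σ |c_n|^2 = 45/2

Expand |f|^2 and use orthogonality of {sin(nx), cos(mx)} on [-π, π]:
  ∫_{-π}^{π} sin(nx)^2 dx = π, ∫ cos(mx)^2 dx = π, and cross terms integrate to 0.
So ∫_{-π}^{π} f(x)^2 dx = 6^2 · π + 3^2 · π = (36 + 9)π.
Divide by 2π: (36 + 9)/2 = 45/2.
By Parseval, this equals Σ |c_n|^2.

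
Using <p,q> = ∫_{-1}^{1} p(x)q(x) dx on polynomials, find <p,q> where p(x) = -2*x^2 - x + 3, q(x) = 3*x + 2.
<p,q> = 22/3

Expand the product: p(x)·q(x) = -6*x^3 - 7*x^2 + 7*x + 6.
∫_{-1}^{1} of each monomial x^k gives [2/(k+1) if k even, 0 if k odd]. Integrating term-by-term (or equivalently evaluating the antiderivative F(x) = -3*x^4/2 - 7*x^3/3 + 7*x^2/2 + 6*x at the endpoints):
  F(1) − F(−1) = 17/3 − (-5/3) = 22/3.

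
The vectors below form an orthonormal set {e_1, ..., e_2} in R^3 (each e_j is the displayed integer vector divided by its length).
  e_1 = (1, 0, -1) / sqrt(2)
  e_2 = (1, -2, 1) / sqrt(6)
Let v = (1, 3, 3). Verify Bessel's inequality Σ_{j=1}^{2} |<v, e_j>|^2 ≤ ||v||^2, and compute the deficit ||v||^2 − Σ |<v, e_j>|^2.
Σ |<v, e_j>|^2 = 8/3; ||v||^2 = 19; deficit = 49/3

Write each e_j = u_j / sqrt(<u_j, u_j>) where u_j is the displayed integer vector. Then <v, e_j> = <v, u_j> / sqrt(<u_j, u_j>), so |<v, e_j>|^2 = <v, u_j>^2 / <u_j, u_j>.
Coefficients: <v, e_1> = -2/sqrt(2), <v, e_2> = -2/sqrt(6).
Square and sum: Σ |<v, e_j>|^2 = 8/3.
Compute ||v||^2 = v·v = 19.
Deficit = 19 − 8/3 = 49/3 ≥ 0, confirming Bessel's inequality. (The deficit equals ||v − Σ <v,e_j> e_j||^2, the squared distance from v to span{e_j}.)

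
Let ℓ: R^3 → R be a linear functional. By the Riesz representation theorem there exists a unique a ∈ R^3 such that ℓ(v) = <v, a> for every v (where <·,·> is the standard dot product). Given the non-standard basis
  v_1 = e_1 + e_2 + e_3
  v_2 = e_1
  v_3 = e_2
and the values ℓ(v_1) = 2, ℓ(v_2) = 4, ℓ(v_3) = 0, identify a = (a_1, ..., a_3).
a = (4, 0, -2)

Write a = (a_1, ..., a_3) in the standard basis. For each basis vector v_i, ℓ(v_i) = <v_i, a> is a linear equation in the a_j's. Collect the n equations into a matrix system V a = ℓ, where row i of V is v_i (expressed in the standard basis). Since V is invertible (lower-triangular with 1s on the diagonal, up to permutation), solve by back-substitution:
  V =
[[1, 1, 1],
 [1, 0, 0],
 [0, 1, 0]]
  V a = (2, 4, 0)
Solving gives a = (4, 0, -2).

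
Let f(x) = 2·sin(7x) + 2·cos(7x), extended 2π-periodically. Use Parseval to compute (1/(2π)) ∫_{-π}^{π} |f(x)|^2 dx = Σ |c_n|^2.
Σ |c_n|^2 = 4

Expand |f|^2 and use orthogonality of {sin(nx), cos(mx)} on [-π, π]:
  ∫_{-π}^{π} sin(nx)^2 dx = π, ∫ cos(mx)^2 dx = π, and cross terms integrate to 0.
So ∫_{-π}^{π} f(x)^2 dx = 2^2 · π + 2^2 · π = (4 + 4)π.
Divide by 2π: (4 + 4)/2 = 4.
By Parseval, this equals Σ |c_n|^2.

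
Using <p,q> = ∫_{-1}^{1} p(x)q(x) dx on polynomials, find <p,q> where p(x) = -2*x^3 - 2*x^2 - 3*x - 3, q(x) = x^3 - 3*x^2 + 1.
<p,q> = -74/105

Expand the product: p(x)·q(x) = -2*x^6 + 4*x^5 + 3*x^4 + 4*x^3 + 7*x^2 - 3*x - 3.
∫_{-1}^{1} of each monomial x^k gives [2/(k+1) if k even, 0 if k odd]. Integrating term-by-term (or equivalently evaluating the antiderivative F(x) = -2*x^7/7 + 2*x^6/3 + 3*x^5/5 + x^4 + 7*x^3/3 - 3*x^2/2 - 3*x at the endpoints):
  F(1) − F(−1) = -13/70 − (109/210) = -74/105.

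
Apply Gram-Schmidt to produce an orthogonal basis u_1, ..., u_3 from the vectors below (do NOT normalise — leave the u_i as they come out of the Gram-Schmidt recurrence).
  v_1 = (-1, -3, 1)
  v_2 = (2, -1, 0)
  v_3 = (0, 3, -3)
Orthogonal basis:
  u_1 = (-1, -3, 1)
  u_2 = (23/11, -8/11, -1/11)
  u_3 = (-5/18, -5/9, -35/18)

Apply the Gram-Schmidt recurrence
  u_1 = v_1
  u_i = v_i − Σ_{j<i} ((v_i · u_j) / (u_j · u_j)) · u_j.

Step by step this gives:
  u_1 = (-1, -3, 1)
  u_2 = (23/11, -8/11, -1/11)
  u_3 = (-5/18, -5/9, -35/18)

Orthogonality check:
  u_2 · u_1 = 0 (should be 0)
  u_3 · u_1 = 0 (should be 0)
  u_3 · u_2 = 0 (should be 0)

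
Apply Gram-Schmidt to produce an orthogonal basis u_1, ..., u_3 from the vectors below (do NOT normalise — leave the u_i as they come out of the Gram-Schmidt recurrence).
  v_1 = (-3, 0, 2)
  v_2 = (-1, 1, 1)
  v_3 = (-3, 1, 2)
Orthogonal basis:
  u_1 = (-3, 0, 2)
  u_2 = (2/13, 1, 3/13)
  u_3 = (-1/7, 1/14, -3/14)

Apply the Gram-Schmidt recurrence
  u_1 = v_1
  u_i = v_i − Σ_{j<i} ((v_i · u_j) / (u_j · u_j)) · u_j.

Step by step this gives:
  u_1 = (-3, 0, 2)
  u_2 = (2/13, 1, 3/13)
  u_3 = (-1/7, 1/14, -3/14)

Orthogonality check:
  u_2 · u_1 = 0 (should be 0)
  u_3 · u_1 = 0 (should be 0)
  u_3 · u_2 = 0 (should be 0)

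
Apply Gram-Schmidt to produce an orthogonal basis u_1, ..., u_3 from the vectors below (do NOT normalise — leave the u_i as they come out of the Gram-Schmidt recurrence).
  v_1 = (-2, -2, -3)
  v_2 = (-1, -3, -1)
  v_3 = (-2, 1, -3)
Orthogonal basis:
  u_1 = (-2, -2, -3)
  u_2 = (5/17, -29/17, 16/17)
  u_3 = (-7/22, 1/22, 2/11)

Apply the Gram-Schmidt recurrence
  u_1 = v_1
  u_i = v_i − Σ_{j<i} ((v_i · u_j) / (u_j · u_j)) · u_j.

Step by step this gives:
  u_1 = (-2, -2, -3)
  u_2 = (5/17, -29/17, 16/17)
  u_3 = (-7/22, 1/22, 2/11)

Orthogonality check:
  u_2 · u_1 = 0 (should be 0)
  u_3 · u_1 = 0 (should be 0)
  u_3 · u_2 = 0 (should be 0)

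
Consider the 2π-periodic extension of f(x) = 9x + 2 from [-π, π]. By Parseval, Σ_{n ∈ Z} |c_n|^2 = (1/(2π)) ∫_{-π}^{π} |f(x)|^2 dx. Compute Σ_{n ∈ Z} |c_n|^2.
Σ |c_n|^2 = 27π^2 + 4

Expand and integrate term by term over [-π, π]:
  ∫ (9x)^2 dx = 81·(2π^3/3); ∫ 2·9·(2)·x dx = 0 (odd integrand); ∫ 2^2 dx = 4·2π.
So (1/(2π)) ∫_{-π}^{π} (9x + 2)^2 dx = 81π^2/3 + 4 = 27π^2 + 4.
Parseval ⇒ Σ |c_n|^2 = 27π^2 + 4.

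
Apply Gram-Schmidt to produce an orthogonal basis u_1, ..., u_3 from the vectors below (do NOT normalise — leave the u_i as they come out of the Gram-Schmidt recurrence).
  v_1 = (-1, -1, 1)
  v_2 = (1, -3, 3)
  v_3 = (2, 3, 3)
Orthogonal basis:
  u_1 = (-1, -1, 1)
  u_2 = (8/3, -4/3, 4/3)
  u_3 = (0, 3, 3)

Apply the Gram-Schmidt recurrence
  u_1 = v_1
  u_i = v_i − Σ_{j<i} ((v_i · u_j) / (u_j · u_j)) · u_j.

Step by step this gives:
  u_1 = (-1, -1, 1)
  u_2 = (8/3, -4/3, 4/3)
  u_3 = (0, 3, 3)

Orthogonality check:
  u_2 · u_1 = 0 (should be 0)
  u_3 · u_1 = 0 (should be 0)
  u_3 · u_2 = 0 (should be 0)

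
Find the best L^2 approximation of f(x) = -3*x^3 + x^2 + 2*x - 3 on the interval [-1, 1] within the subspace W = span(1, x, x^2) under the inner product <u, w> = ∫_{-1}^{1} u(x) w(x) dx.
g(x) = x^2 + x/5 - 3

The best approximation g ∈ W is the orthogonal projection of f onto W. Writing g = a_0 + a_1 x + a_2 x^2, the coefficients solve the normal equations G · a = b where
  G_{ij} = <φ_i, φ_j> and b_i = <f, φ_i>, with φ_0 = 1, φ_1 = x, φ_2 = x^2.
G =
  [2, 0, 2/3]
  [0, 2/3, 0]
  [2/3, 0, 2/5],
b = (-16/3, 2/15, -8/5).
Solving gives a_0 = -3, a_1 = 1/5, a_2 = 1, so
  g(x) = x^2 + x/5 - 3.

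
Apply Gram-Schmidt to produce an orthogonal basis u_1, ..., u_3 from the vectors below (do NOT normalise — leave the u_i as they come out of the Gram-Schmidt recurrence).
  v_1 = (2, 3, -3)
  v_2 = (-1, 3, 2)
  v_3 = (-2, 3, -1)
Orthogonal basis:
  u_1 = (2, 3, -3)
  u_2 = (-12/11, 63/22, 47/22)
  u_3 = (-630/307, 42/307, -378/307)

Apply the Gram-Schmidt recurrence
  u_1 = v_1
  u_i = v_i − Σ_{j<i} ((v_i · u_j) / (u_j · u_j)) · u_j.

Step by step this gives:
  u_1 = (2, 3, -3)
  u_2 = (-12/11, 63/22, 47/22)
  u_3 = (-630/307, 42/307, -378/307)

Orthogonality check:
  u_2 · u_1 = 0 (should be 0)
  u_3 · u_1 = 0 (should be 0)
  u_3 · u_2 = 0 (should be 0)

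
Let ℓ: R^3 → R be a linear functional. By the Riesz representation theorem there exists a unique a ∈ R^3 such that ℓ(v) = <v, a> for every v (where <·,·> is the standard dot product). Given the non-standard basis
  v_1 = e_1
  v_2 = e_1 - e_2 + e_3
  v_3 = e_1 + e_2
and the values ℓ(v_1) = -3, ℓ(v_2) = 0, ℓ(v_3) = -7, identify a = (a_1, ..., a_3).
a = (-3, -4, -1)

Write a = (a_1, ..., a_3) in the standard basis. For each basis vector v_i, ℓ(v_i) = <v_i, a> is a linear equation in the a_j's. Collect the n equations into a matrix system V a = ℓ, where row i of V is v_i (expressed in the standard basis). Since V is invertible (lower-triangular with 1s on the diagonal, up to permutation), solve by back-substitution:
  V =
[[1, 0, 0],
 [1, -1, 1],
 [1, 1, 0]]
  V a = (-3, 0, -7)
Solving gives a = (-3, -4, -1).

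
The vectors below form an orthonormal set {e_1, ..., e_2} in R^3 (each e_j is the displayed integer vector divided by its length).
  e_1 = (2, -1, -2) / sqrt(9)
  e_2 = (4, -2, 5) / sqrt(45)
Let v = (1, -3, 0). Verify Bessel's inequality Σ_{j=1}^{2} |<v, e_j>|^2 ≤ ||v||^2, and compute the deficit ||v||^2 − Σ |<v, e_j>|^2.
Σ |<v, e_j>|^2 = 5; ||v||^2 = 10; deficit = 5

Write each e_j = u_j / sqrt(<u_j, u_j>) where u_j is the displayed integer vector. Then <v, e_j> = <v, u_j> / sqrt(<u_j, u_j>), so |<v, e_j>|^2 = <v, u_j>^2 / <u_j, u_j>.
Coefficients: <v, e_1> = 5/sqrt(9), <v, e_2> = 10/sqrt(45).
Square and sum: Σ |<v, e_j>|^2 = 5.
Compute ||v||^2 = v·v = 10.
Deficit = 10 − 5 = 5 ≥ 0, confirming Bessel's inequality. (The deficit equals ||v − Σ <v,e_j> e_j||^2, the squared distance from v to span{e_j}.)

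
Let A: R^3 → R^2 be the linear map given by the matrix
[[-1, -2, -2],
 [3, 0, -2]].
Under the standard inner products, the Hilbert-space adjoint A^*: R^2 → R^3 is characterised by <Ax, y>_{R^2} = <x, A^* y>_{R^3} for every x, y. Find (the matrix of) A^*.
A^* = A^T =
[[-1, 3],
 [-2, 0],
 [-2, -2]]

For real matrices with standard dot products, the defining identity <Ax, y> = <x, A^* y> gives (Ax)^T y = x^T (A^*) y, i.e. x^T A^T y = x^T (A^*) y. Since this holds for all x, y, we must have A^* = A^T. Therefore
A^* =
[[-1, 3],
 [-2, 0],
 [-2, -2]].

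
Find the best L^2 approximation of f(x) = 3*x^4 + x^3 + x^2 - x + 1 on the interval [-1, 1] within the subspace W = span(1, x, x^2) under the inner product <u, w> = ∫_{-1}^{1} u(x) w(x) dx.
g(x) = 25*x^2/7 - 2*x/5 + 26/35

The best approximation g ∈ W is the orthogonal projection of f onto W. Writing g = a_0 + a_1 x + a_2 x^2, the coefficients solve the normal equations G · a = b where
  G_{ij} = <φ_i, φ_j> and b_i = <f, φ_i>, with φ_0 = 1, φ_1 = x, φ_2 = x^2.
G =
  [2, 0, 2/3]
  [0, 2/3, 0]
  [2/3, 0, 2/5],
b = (58/15, -4/15, 202/105).
Solving gives a_0 = 26/35, a_1 = -2/5, a_2 = 25/7, so
  g(x) = 25*x^2/7 - 2*x/5 + 26/35.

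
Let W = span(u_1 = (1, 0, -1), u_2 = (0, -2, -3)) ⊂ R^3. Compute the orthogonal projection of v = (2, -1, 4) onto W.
proj_W(v) = (4/17, 28/17, 38/17)

Set up U = [u_1 | ... | u_2] ∈ R^(3×2). The projector onto W = col(U) is P = U (U^T U)^(-1) U^T.
Compute U^T U =
  [2, 3]
  [3, 13],
and U^T v = (-2, -10).
Solve U^T U · c = U^T v for the coefficients: c = (4/17, -14/17). The projection is proj_W(v) = U c.
Check: (v - proj_W(v)) · u_1 = 0  (should be 0).
Check: (v - proj_W(v)) · u_2 = 0  (should be 0).
Result: proj_W(v) = (4/17, 28/17, 38/17).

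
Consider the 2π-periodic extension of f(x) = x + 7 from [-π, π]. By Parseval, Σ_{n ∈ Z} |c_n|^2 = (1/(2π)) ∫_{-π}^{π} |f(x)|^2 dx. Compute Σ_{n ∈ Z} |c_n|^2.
Σ |c_n|^2 = π^2/3 + 49

Expand and integrate term by term over [-π, π]:
  ∫ (x)^2 dx = 1·(2π^3/3); ∫ 2·1·(7)·x dx = 0 (odd integrand); ∫ 7^2 dx = 49·2π.
So (1/(2π)) ∫_{-π}^{π} (x + 7)^2 dx = 1π^2/3 + 49 = π^2/3 + 49.
Parseval ⇒ Σ |c_n|^2 = π^2/3 + 49.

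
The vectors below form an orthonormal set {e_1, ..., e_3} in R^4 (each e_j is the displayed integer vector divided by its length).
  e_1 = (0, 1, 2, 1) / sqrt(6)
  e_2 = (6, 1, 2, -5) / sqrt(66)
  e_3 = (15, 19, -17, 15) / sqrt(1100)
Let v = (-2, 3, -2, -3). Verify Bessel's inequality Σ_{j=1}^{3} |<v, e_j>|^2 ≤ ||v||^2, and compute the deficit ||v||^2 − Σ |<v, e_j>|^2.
Σ |<v, e_j>|^2 = 74/25; ||v||^2 = 26; deficit = 576/25

Write each e_j = u_j / sqrt(<u_j, u_j>) where u_j is the displayed integer vector. Then <v, e_j> = <v, u_j> / sqrt(<u_j, u_j>), so |<v, e_j>|^2 = <v, u_j>^2 / <u_j, u_j>.
Coefficients: <v, e_1> = -4/sqrt(6), <v, e_2> = 2/sqrt(66), <v, e_3> = 16/sqrt(1100).
Square and sum: Σ |<v, e_j>|^2 = 74/25.
Compute ||v||^2 = v·v = 26.
Deficit = 26 − 74/25 = 576/25 ≥ 0, confirming Bessel's inequality. (The deficit equals ||v − Σ <v,e_j> e_j||^2, the squared distance from v to span{e_j}.)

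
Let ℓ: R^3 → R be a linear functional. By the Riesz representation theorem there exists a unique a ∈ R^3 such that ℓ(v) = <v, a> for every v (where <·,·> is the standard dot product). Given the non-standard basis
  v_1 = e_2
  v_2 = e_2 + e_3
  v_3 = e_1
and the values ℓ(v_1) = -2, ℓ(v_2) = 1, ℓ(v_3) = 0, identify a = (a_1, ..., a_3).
a = (0, -2, 3)

Write a = (a_1, ..., a_3) in the standard basis. For each basis vector v_i, ℓ(v_i) = <v_i, a> is a linear equation in the a_j's. Collect the n equations into a matrix system V a = ℓ, where row i of V is v_i (expressed in the standard basis). Since V is invertible (lower-triangular with 1s on the diagonal, up to permutation), solve by back-substitution:
  V =
[[0, 1, 0],
 [0, 1, 1],
 [1, 0, 0]]
  V a = (-2, 1, 0)
Solving gives a = (0, -2, 3).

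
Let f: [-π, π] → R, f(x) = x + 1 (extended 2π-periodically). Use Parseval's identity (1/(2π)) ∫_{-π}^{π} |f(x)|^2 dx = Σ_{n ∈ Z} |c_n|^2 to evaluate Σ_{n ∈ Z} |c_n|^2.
Σ |c_n|^2 = π^2/3 + 1

Expand and integrate term by term over [-π, π]:
  ∫ (x)^2 dx = 1·(2π^3/3); ∫ 2·1·(1)·x dx = 0 (odd integrand); ∫ 1^2 dx = 1·2π.
So (1/(2π)) ∫_{-π}^{π} (x + 1)^2 dx = 1π^2/3 + 1 = π^2/3 + 1.
Parseval ⇒ Σ |c_n|^2 = π^2/3 + 1.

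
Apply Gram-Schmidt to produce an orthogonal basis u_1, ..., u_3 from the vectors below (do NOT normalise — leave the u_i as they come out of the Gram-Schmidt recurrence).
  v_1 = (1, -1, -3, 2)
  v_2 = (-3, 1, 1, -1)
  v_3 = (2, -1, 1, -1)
Orthogonal basis:
  u_1 = (1, -1, -3, 2)
  u_2 = (-12/5, 2/5, -4/5, 1/5)
  u_3 = (-4/33, -25/33, -5/33, -6/11)

Apply the Gram-Schmidt recurrence
  u_1 = v_1
  u_i = v_i − Σ_{j<i} ((v_i · u_j) / (u_j · u_j)) · u_j.

Step by step this gives:
  u_1 = (1, -1, -3, 2)
  u_2 = (-12/5, 2/5, -4/5, 1/5)
  u_3 = (-4/33, -25/33, -5/33, -6/11)

Orthogonality check:
  u_2 · u_1 = 0 (should be 0)
  u_3 · u_1 = 0 (should be 0)
  u_3 · u_2 = 0 (should be 0)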